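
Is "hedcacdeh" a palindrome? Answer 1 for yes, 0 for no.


Input: hedcacdeh
Reversed: hedcacdeh
  Compare pos 0 ('h') with pos 8 ('h'): match
  Compare pos 1 ('e') with pos 7 ('e'): match
  Compare pos 2 ('d') with pos 6 ('d'): match
  Compare pos 3 ('c') with pos 5 ('c'): match
Result: palindrome

1


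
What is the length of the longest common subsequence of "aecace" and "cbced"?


LCS of "aecace" and "cbced"
DP table:
           c    b    c    e    d
      0    0    0    0    0    0
  a   0    0    0    0    0    0
  e   0    0    0    0    1    1
  c   0    1    1    1    1    1
  a   0    1    1    1    1    1
  c   0    1    1    2    2    2
  e   0    1    1    2    3    3
LCS length = dp[6][5] = 3

3


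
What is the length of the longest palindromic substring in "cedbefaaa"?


Input: "cedbefaaa"
Checking substrings for palindromes:
  [6:9] "aaa" (len 3) => palindrome
  [6:8] "aa" (len 2) => palindrome
  [7:9] "aa" (len 2) => palindrome
Longest palindromic substring: "aaa" with length 3

3


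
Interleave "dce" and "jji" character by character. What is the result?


Interleaving "dce" and "jji":
  Position 0: 'd' from first, 'j' from second => "dj"
  Position 1: 'c' from first, 'j' from second => "cj"
  Position 2: 'e' from first, 'i' from second => "ei"
Result: djcjei

djcjei


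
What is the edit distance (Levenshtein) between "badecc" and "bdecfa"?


Computing edit distance: "badecc" -> "bdecfa"
DP table:
           b    d    e    c    f    a
      0    1    2    3    4    5    6
  b   1    0    1    2    3    4    5
  a   2    1    1    2    3    4    4
  d   3    2    1    2    3    4    5
  e   4    3    2    1    2    3    4
  c   5    4    3    2    1    2    3
  c   6    5    4    3    2    2    3
Edit distance = dp[6][6] = 3

3


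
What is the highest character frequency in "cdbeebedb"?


Input: cdbeebedb
Character counts:
  'b': 3
  'c': 1
  'd': 2
  'e': 3
Maximum frequency: 3

3


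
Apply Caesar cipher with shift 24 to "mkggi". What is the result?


Caesar cipher: shift "mkggi" by 24
  'm' (pos 12) + 24 = pos 10 = 'k'
  'k' (pos 10) + 24 = pos 8 = 'i'
  'g' (pos 6) + 24 = pos 4 = 'e'
  'g' (pos 6) + 24 = pos 4 = 'e'
  'i' (pos 8) + 24 = pos 6 = 'g'
Result: kieeg

kieeg


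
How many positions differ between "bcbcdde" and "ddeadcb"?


Comparing "bcbcdde" and "ddeadcb" position by position:
  Position 0: 'b' vs 'd' => DIFFER
  Position 1: 'c' vs 'd' => DIFFER
  Position 2: 'b' vs 'e' => DIFFER
  Position 3: 'c' vs 'a' => DIFFER
  Position 4: 'd' vs 'd' => same
  Position 5: 'd' vs 'c' => DIFFER
  Position 6: 'e' vs 'b' => DIFFER
Positions that differ: 6

6


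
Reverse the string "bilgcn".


Input: bilgcn
Reading characters right to left:
  Position 5: 'n'
  Position 4: 'c'
  Position 3: 'g'
  Position 2: 'l'
  Position 1: 'i'
  Position 0: 'b'
Reversed: ncglib

ncglib


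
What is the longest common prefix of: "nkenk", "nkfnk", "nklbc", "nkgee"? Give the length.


Words: nkenk, nkfnk, nklbc, nkgee
  Position 0: all 'n' => match
  Position 1: all 'k' => match
  Position 2: ('e', 'f', 'l', 'g') => mismatch, stop
LCP = "nk" (length 2)

2


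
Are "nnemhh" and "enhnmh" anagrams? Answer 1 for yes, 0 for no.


Strings: "nnemhh", "enhnmh"
Sorted first:  ehhmnn
Sorted second: ehhmnn
Sorted forms match => anagrams

1


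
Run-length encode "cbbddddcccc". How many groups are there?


Input: cbbddddcccc
Scanning for consecutive runs:
  Group 1: 'c' x 1 (positions 0-0)
  Group 2: 'b' x 2 (positions 1-2)
  Group 3: 'd' x 4 (positions 3-6)
  Group 4: 'c' x 4 (positions 7-10)
Total groups: 4

4


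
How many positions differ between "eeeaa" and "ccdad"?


Comparing "eeeaa" and "ccdad" position by position:
  Position 0: 'e' vs 'c' => DIFFER
  Position 1: 'e' vs 'c' => DIFFER
  Position 2: 'e' vs 'd' => DIFFER
  Position 3: 'a' vs 'a' => same
  Position 4: 'a' vs 'd' => DIFFER
Positions that differ: 4

4


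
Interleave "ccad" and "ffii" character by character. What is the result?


Interleaving "ccad" and "ffii":
  Position 0: 'c' from first, 'f' from second => "cf"
  Position 1: 'c' from first, 'f' from second => "cf"
  Position 2: 'a' from first, 'i' from second => "ai"
  Position 3: 'd' from first, 'i' from second => "di"
Result: cfcfaidi

cfcfaidi


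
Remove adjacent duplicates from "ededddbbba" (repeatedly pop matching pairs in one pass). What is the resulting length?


Input: ededddbbba
Stack-based adjacent duplicate removal:
  Read 'e': push. Stack: e
  Read 'd': push. Stack: ed
  Read 'e': push. Stack: ede
  Read 'd': push. Stack: eded
  Read 'd': matches stack top 'd' => pop. Stack: ede
  Read 'd': push. Stack: eded
  Read 'b': push. Stack: ededb
  Read 'b': matches stack top 'b' => pop. Stack: eded
  Read 'b': push. Stack: ededb
  Read 'a': push. Stack: ededba
Final stack: "ededba" (length 6)

6


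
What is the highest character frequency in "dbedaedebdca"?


Input: dbedaedebdca
Character counts:
  'a': 2
  'b': 2
  'c': 1
  'd': 4
  'e': 3
Maximum frequency: 4

4


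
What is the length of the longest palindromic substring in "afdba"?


Input: "afdba"
Checking substrings for palindromes:
  No multi-char palindromic substrings found
Longest palindromic substring: "a" with length 1

1


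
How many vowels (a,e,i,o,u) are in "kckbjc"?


Input: kckbjc
Checking each character:
  'k' at position 0: consonant
  'c' at position 1: consonant
  'k' at position 2: consonant
  'b' at position 3: consonant
  'j' at position 4: consonant
  'c' at position 5: consonant
Total vowels: 0

0


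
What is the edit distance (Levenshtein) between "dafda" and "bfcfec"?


Computing edit distance: "dafda" -> "bfcfec"
DP table:
           b    f    c    f    e    c
      0    1    2    3    4    5    6
  d   1    1    2    3    4    5    6
  a   2    2    2    3    4    5    6
  f   3    3    2    3    3    4    5
  d   4    4    3    3    4    4    5
  a   5    5    4    4    4    5    5
Edit distance = dp[5][6] = 5

5


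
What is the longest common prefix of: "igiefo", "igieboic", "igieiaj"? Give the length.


Words: igiefo, igieboic, igieiaj
  Position 0: all 'i' => match
  Position 1: all 'g' => match
  Position 2: all 'i' => match
  Position 3: all 'e' => match
  Position 4: ('f', 'b', 'i') => mismatch, stop
LCP = "igie" (length 4)

4


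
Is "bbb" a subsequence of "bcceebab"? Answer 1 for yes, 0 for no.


Check if "bbb" is a subsequence of "bcceebab"
Greedy scan:
  Position 0 ('b'): matches sub[0] = 'b'
  Position 1 ('c'): no match needed
  Position 2 ('c'): no match needed
  Position 3 ('e'): no match needed
  Position 4 ('e'): no match needed
  Position 5 ('b'): matches sub[1] = 'b'
  Position 6 ('a'): no match needed
  Position 7 ('b'): matches sub[2] = 'b'
All 3 characters matched => is a subsequence

1


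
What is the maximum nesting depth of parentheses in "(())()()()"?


Input: "(())()()()"
Tracking depth:
  Position 0 '(': depth becomes 1
  Position 1 '(': depth becomes 2
  Position 2 ')': depth becomes 1
  Position 3 ')': depth becomes 0
  Position 4 '(': depth becomes 1
  Position 5 ')': depth becomes 0
  Position 6 '(': depth becomes 1
  Position 7 ')': depth becomes 0
  Position 8 '(': depth becomes 1
  Position 9 ')': depth becomes 0
Maximum depth reached: 2

2


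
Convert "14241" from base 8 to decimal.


Input: "14241" in base 8
Positional expansion:
  Digit '1' (value 1) x 8^4 = 4096
  Digit '4' (value 4) x 8^3 = 2048
  Digit '2' (value 2) x 8^2 = 128
  Digit '4' (value 4) x 8^1 = 32
  Digit '1' (value 1) x 8^0 = 1
Sum = 6305

6305


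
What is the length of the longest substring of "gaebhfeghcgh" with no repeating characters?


Input: "gaebhfeghcgh"
Sliding window (track last position of each char):
  Position 0 ('g'): window [0,0] length 1 -- new best
  Position 1 ('a'): window [0,1] length 2 -- new best
  Position 2 ('e'): window [0,2] length 3 -- new best
  Position 3 ('b'): window [0,3] length 4 -- new best
  Position 4 ('h'): window [0,4] length 5 -- new best
  Position 5 ('f'): window [0,5] length 6 -- new best
  Position 6 ('e'): repeat (last at 2), move window start to 3
  Position 6 ('e'): window [3,6] length 4
  Position 7 ('g'): window [3,7] length 5
  Position 8 ('h'): repeat (last at 4), move window start to 5
  Position 8 ('h'): window [5,8] length 4
  Position 9 ('c'): window [5,9] length 5
  Position 10 ('g'): repeat (last at 7), move window start to 8
  Position 10 ('g'): window [8,10] length 3
  Position 11 ('h'): repeat (last at 8), move window start to 9
  Position 11 ('h'): window [9,11] length 3
Longest substring with no repeats: "gaebhf" with length 6

6


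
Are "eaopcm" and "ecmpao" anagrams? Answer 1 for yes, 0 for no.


Strings: "eaopcm", "ecmpao"
Sorted first:  acemop
Sorted second: acemop
Sorted forms match => anagrams

1


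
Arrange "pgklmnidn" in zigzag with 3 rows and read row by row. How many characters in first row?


Zigzag "pgklmnidn" into 3 rows:
Placing characters:
  'p' => row 0
  'g' => row 1
  'k' => row 2
  'l' => row 1
  'm' => row 0
  'n' => row 1
  'i' => row 2
  'd' => row 1
  'n' => row 0
Rows:
  Row 0: "pmn"
  Row 1: "glnd"
  Row 2: "ki"
First row length: 3

3


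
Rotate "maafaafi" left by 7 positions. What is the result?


Input: "maafaafi", rotate left by 7
First 7 characters: "maafaaf"
Remaining characters: "i"
Concatenate remaining + first: "i" + "maafaaf" = "imaafaaf"

imaafaaf


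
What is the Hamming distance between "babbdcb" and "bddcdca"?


Comparing "babbdcb" and "bddcdca" position by position:
  Position 0: 'b' vs 'b' => same
  Position 1: 'a' vs 'd' => differ
  Position 2: 'b' vs 'd' => differ
  Position 3: 'b' vs 'c' => differ
  Position 4: 'd' vs 'd' => same
  Position 5: 'c' vs 'c' => same
  Position 6: 'b' vs 'a' => differ
Total differences (Hamming distance): 4

4


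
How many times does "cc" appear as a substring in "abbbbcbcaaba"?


Searching for "cc" in "abbbbcbcaaba"
Scanning each position:
  Position 0: "ab" => no
  Position 1: "bb" => no
  Position 2: "bb" => no
  Position 3: "bb" => no
  Position 4: "bc" => no
  Position 5: "cb" => no
  Position 6: "bc" => no
  Position 7: "ca" => no
  Position 8: "aa" => no
  Position 9: "ab" => no
  Position 10: "ba" => no
Total occurrences: 0

0


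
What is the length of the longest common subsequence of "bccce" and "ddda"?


LCS of "bccce" and "ddda"
DP table:
           d    d    d    a
      0    0    0    0    0
  b   0    0    0    0    0
  c   0    0    0    0    0
  c   0    0    0    0    0
  c   0    0    0    0    0
  e   0    0    0    0    0
LCS length = dp[5][4] = 0

0


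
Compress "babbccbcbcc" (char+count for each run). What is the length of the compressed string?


Input: babbccbcbcc
Runs:
  'b' x 1 => "b1"
  'a' x 1 => "a1"
  'b' x 2 => "b2"
  'c' x 2 => "c2"
  'b' x 1 => "b1"
  'c' x 1 => "c1"
  'b' x 1 => "b1"
  'c' x 2 => "c2"
Compressed: "b1a1b2c2b1c1b1c2"
Compressed length: 16

16


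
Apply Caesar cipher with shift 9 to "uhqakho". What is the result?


Caesar cipher: shift "uhqakho" by 9
  'u' (pos 20) + 9 = pos 3 = 'd'
  'h' (pos 7) + 9 = pos 16 = 'q'
  'q' (pos 16) + 9 = pos 25 = 'z'
  'a' (pos 0) + 9 = pos 9 = 'j'
  'k' (pos 10) + 9 = pos 19 = 't'
  'h' (pos 7) + 9 = pos 16 = 'q'
  'o' (pos 14) + 9 = pos 23 = 'x'
Result: dqzjtqx

dqzjtqx


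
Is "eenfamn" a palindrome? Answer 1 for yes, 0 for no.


Input: eenfamn
Reversed: nmafnee
  Compare pos 0 ('e') with pos 6 ('n'): MISMATCH
  Compare pos 1 ('e') with pos 5 ('m'): MISMATCH
  Compare pos 2 ('n') with pos 4 ('a'): MISMATCH
Result: not a palindrome

0


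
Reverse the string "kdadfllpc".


Input: kdadfllpc
Reading characters right to left:
  Position 8: 'c'
  Position 7: 'p'
  Position 6: 'l'
  Position 5: 'l'
  Position 4: 'f'
  Position 3: 'd'
  Position 2: 'a'
  Position 1: 'd'
  Position 0: 'k'
Reversed: cpllfdadk

cpllfdadk


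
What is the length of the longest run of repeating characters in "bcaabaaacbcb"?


Input: "bcaabaaacbcb"
Scanning for longest run:
  Position 1 ('c'): new char, reset run to 1
  Position 2 ('a'): new char, reset run to 1
  Position 3 ('a'): continues run of 'a', length=2
  Position 4 ('b'): new char, reset run to 1
  Position 5 ('a'): new char, reset run to 1
  Position 6 ('a'): continues run of 'a', length=2
  Position 7 ('a'): continues run of 'a', length=3
  Position 8 ('c'): new char, reset run to 1
  Position 9 ('b'): new char, reset run to 1
  Position 10 ('c'): new char, reset run to 1
  Position 11 ('b'): new char, reset run to 1
Longest run: 'a' with length 3

3


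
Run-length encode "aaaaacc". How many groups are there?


Input: aaaaacc
Scanning for consecutive runs:
  Group 1: 'a' x 5 (positions 0-4)
  Group 2: 'c' x 2 (positions 5-6)
Total groups: 2

2


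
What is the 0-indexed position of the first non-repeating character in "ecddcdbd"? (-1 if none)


Input: ecddcdbd
Character frequencies:
  'b': 1
  'c': 2
  'd': 4
  'e': 1
Scanning left to right for freq == 1:
  Position 0 ('e'): unique! => answer = 0

0


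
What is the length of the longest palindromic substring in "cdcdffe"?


Input: "cdcdffe"
Checking substrings for palindromes:
  [0:3] "cdc" (len 3) => palindrome
  [1:4] "dcd" (len 3) => palindrome
  [4:6] "ff" (len 2) => palindrome
Longest palindromic substring: "cdc" with length 3

3


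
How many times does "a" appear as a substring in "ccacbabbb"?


Searching for "a" in "ccacbabbb"
Scanning each position:
  Position 0: "c" => no
  Position 1: "c" => no
  Position 2: "a" => MATCH
  Position 3: "c" => no
  Position 4: "b" => no
  Position 5: "a" => MATCH
  Position 6: "b" => no
  Position 7: "b" => no
  Position 8: "b" => no
Total occurrences: 2

2


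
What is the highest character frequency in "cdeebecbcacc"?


Input: cdeebecbcacc
Character counts:
  'a': 1
  'b': 2
  'c': 5
  'd': 1
  'e': 3
Maximum frequency: 5

5


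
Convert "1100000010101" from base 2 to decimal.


Input: "1100000010101" in base 2
Positional expansion:
  Digit '1' (value 1) x 2^12 = 4096
  Digit '1' (value 1) x 2^11 = 2048
  Digit '0' (value 0) x 2^10 = 0
  Digit '0' (value 0) x 2^9 = 0
  Digit '0' (value 0) x 2^8 = 0
  Digit '0' (value 0) x 2^7 = 0
  Digit '0' (value 0) x 2^6 = 0
  Digit '0' (value 0) x 2^5 = 0
  Digit '1' (value 1) x 2^4 = 16
  Digit '0' (value 0) x 2^3 = 0
  Digit '1' (value 1) x 2^2 = 4
  Digit '0' (value 0) x 2^1 = 0
  Digit '1' (value 1) x 2^0 = 1
Sum = 6165

6165


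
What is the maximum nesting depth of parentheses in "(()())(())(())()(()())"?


Input: "(()())(())(())()(()())"
Tracking depth:
  Position 0 '(': depth becomes 1
  Position 1 '(': depth becomes 2
  Position 2 ')': depth becomes 1
  Position 3 '(': depth becomes 2
  Position 4 ')': depth becomes 1
  Position 5 ')': depth becomes 0
  Position 6 '(': depth becomes 1
  Position 7 '(': depth becomes 2
  Position 8 ')': depth becomes 1
  Position 9 ')': depth becomes 0
  Position 10 '(': depth becomes 1
  Position 11 '(': depth becomes 2
  Position 12 ')': depth becomes 1
  Position 13 ')': depth becomes 0
  Position 14 '(': depth becomes 1
  Position 15 ')': depth becomes 0
  Position 16 '(': depth becomes 1
  Position 17 '(': depth becomes 2
  Position 18 ')': depth becomes 1
  Position 19 '(': depth becomes 2
  Position 20 ')': depth becomes 1
  Position 21 ')': depth becomes 0
Maximum depth reached: 2

2


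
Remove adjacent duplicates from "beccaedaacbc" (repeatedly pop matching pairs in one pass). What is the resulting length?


Input: beccaedaacbc
Stack-based adjacent duplicate removal:
  Read 'b': push. Stack: b
  Read 'e': push. Stack: be
  Read 'c': push. Stack: bec
  Read 'c': matches stack top 'c' => pop. Stack: be
  Read 'a': push. Stack: bea
  Read 'e': push. Stack: beae
  Read 'd': push. Stack: beaed
  Read 'a': push. Stack: beaeda
  Read 'a': matches stack top 'a' => pop. Stack: beaed
  Read 'c': push. Stack: beaedc
  Read 'b': push. Stack: beaedcb
  Read 'c': push. Stack: beaedcbc
Final stack: "beaedcbc" (length 8)

8


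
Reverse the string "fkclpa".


Input: fkclpa
Reading characters right to left:
  Position 5: 'a'
  Position 4: 'p'
  Position 3: 'l'
  Position 2: 'c'
  Position 1: 'k'
  Position 0: 'f'
Reversed: aplckf

aplckf


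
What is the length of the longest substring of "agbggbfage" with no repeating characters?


Input: "agbggbfage"
Sliding window (track last position of each char):
  Position 0 ('a'): window [0,0] length 1 -- new best
  Position 1 ('g'): window [0,1] length 2 -- new best
  Position 2 ('b'): window [0,2] length 3 -- new best
  Position 3 ('g'): repeat (last at 1), move window start to 2
  Position 3 ('g'): window [2,3] length 2
  Position 4 ('g'): repeat (last at 3), move window start to 4
  Position 4 ('g'): window [4,4] length 1
  Position 5 ('b'): window [4,5] length 2
  Position 6 ('f'): window [4,6] length 3
  Position 7 ('a'): window [4,7] length 4 -- new best
  Position 8 ('g'): repeat (last at 4), move window start to 5
  Position 8 ('g'): window [5,8] length 4
  Position 9 ('e'): window [5,9] length 5 -- new best
Longest substring with no repeats: "bfage" with length 5

5


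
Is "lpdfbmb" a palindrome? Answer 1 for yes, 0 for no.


Input: lpdfbmb
Reversed: bmbfdpl
  Compare pos 0 ('l') with pos 6 ('b'): MISMATCH
  Compare pos 1 ('p') with pos 5 ('m'): MISMATCH
  Compare pos 2 ('d') with pos 4 ('b'): MISMATCH
Result: not a palindrome

0


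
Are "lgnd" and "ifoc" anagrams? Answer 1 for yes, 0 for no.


Strings: "lgnd", "ifoc"
Sorted first:  dgln
Sorted second: cfio
Differ at position 0: 'd' vs 'c' => not anagrams

0


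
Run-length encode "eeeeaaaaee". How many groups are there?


Input: eeeeaaaaee
Scanning for consecutive runs:
  Group 1: 'e' x 4 (positions 0-3)
  Group 2: 'a' x 4 (positions 4-7)
  Group 3: 'e' x 2 (positions 8-9)
Total groups: 3

3


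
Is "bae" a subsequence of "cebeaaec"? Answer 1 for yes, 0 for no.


Check if "bae" is a subsequence of "cebeaaec"
Greedy scan:
  Position 0 ('c'): no match needed
  Position 1 ('e'): no match needed
  Position 2 ('b'): matches sub[0] = 'b'
  Position 3 ('e'): no match needed
  Position 4 ('a'): matches sub[1] = 'a'
  Position 5 ('a'): no match needed
  Position 6 ('e'): matches sub[2] = 'e'
  Position 7 ('c'): no match needed
All 3 characters matched => is a subsequence

1


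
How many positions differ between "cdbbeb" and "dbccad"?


Comparing "cdbbeb" and "dbccad" position by position:
  Position 0: 'c' vs 'd' => DIFFER
  Position 1: 'd' vs 'b' => DIFFER
  Position 2: 'b' vs 'c' => DIFFER
  Position 3: 'b' vs 'c' => DIFFER
  Position 4: 'e' vs 'a' => DIFFER
  Position 5: 'b' vs 'd' => DIFFER
Positions that differ: 6

6


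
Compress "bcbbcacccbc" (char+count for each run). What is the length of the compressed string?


Input: bcbbcacccbc
Runs:
  'b' x 1 => "b1"
  'c' x 1 => "c1"
  'b' x 2 => "b2"
  'c' x 1 => "c1"
  'a' x 1 => "a1"
  'c' x 3 => "c3"
  'b' x 1 => "b1"
  'c' x 1 => "c1"
Compressed: "b1c1b2c1a1c3b1c1"
Compressed length: 16

16


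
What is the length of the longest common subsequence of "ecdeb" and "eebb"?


LCS of "ecdeb" and "eebb"
DP table:
           e    e    b    b
      0    0    0    0    0
  e   0    1    1    1    1
  c   0    1    1    1    1
  d   0    1    1    1    1
  e   0    1    2    2    2
  b   0    1    2    3    3
LCS length = dp[5][4] = 3

3


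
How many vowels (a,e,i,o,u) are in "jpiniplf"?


Input: jpiniplf
Checking each character:
  'j' at position 0: consonant
  'p' at position 1: consonant
  'i' at position 2: vowel (running total: 1)
  'n' at position 3: consonant
  'i' at position 4: vowel (running total: 2)
  'p' at position 5: consonant
  'l' at position 6: consonant
  'f' at position 7: consonant
Total vowels: 2

2


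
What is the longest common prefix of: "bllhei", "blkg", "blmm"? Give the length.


Words: bllhei, blkg, blmm
  Position 0: all 'b' => match
  Position 1: all 'l' => match
  Position 2: ('l', 'k', 'm') => mismatch, stop
LCP = "bl" (length 2)

2


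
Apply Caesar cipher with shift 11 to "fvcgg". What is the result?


Caesar cipher: shift "fvcgg" by 11
  'f' (pos 5) + 11 = pos 16 = 'q'
  'v' (pos 21) + 11 = pos 6 = 'g'
  'c' (pos 2) + 11 = pos 13 = 'n'
  'g' (pos 6) + 11 = pos 17 = 'r'
  'g' (pos 6) + 11 = pos 17 = 'r'
Result: qgnrr

qgnrr


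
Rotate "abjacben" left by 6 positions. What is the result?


Input: "abjacben", rotate left by 6
First 6 characters: "abjacb"
Remaining characters: "en"
Concatenate remaining + first: "en" + "abjacb" = "enabjacb"

enabjacb


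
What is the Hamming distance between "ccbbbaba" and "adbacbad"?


Comparing "ccbbbaba" and "adbacbad" position by position:
  Position 0: 'c' vs 'a' => differ
  Position 1: 'c' vs 'd' => differ
  Position 2: 'b' vs 'b' => same
  Position 3: 'b' vs 'a' => differ
  Position 4: 'b' vs 'c' => differ
  Position 5: 'a' vs 'b' => differ
  Position 6: 'b' vs 'a' => differ
  Position 7: 'a' vs 'd' => differ
Total differences (Hamming distance): 7

7


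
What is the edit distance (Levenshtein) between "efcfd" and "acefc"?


Computing edit distance: "efcfd" -> "acefc"
DP table:
           a    c    e    f    c
      0    1    2    3    4    5
  e   1    1    2    2    3    4
  f   2    2    2    3    2    3
  c   3    3    2    3    3    2
  f   4    4    3    3    3    3
  d   5    5    4    4    4    4
Edit distance = dp[5][5] = 4

4


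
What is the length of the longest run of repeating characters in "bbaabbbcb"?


Input: "bbaabbbcb"
Scanning for longest run:
  Position 1 ('b'): continues run of 'b', length=2
  Position 2 ('a'): new char, reset run to 1
  Position 3 ('a'): continues run of 'a', length=2
  Position 4 ('b'): new char, reset run to 1
  Position 5 ('b'): continues run of 'b', length=2
  Position 6 ('b'): continues run of 'b', length=3
  Position 7 ('c'): new char, reset run to 1
  Position 8 ('b'): new char, reset run to 1
Longest run: 'b' with length 3

3


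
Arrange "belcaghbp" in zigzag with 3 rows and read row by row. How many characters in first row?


Zigzag "belcaghbp" into 3 rows:
Placing characters:
  'b' => row 0
  'e' => row 1
  'l' => row 2
  'c' => row 1
  'a' => row 0
  'g' => row 1
  'h' => row 2
  'b' => row 1
  'p' => row 0
Rows:
  Row 0: "bap"
  Row 1: "ecgb"
  Row 2: "lh"
First row length: 3

3


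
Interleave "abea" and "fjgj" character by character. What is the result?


Interleaving "abea" and "fjgj":
  Position 0: 'a' from first, 'f' from second => "af"
  Position 1: 'b' from first, 'j' from second => "bj"
  Position 2: 'e' from first, 'g' from second => "eg"
  Position 3: 'a' from first, 'j' from second => "aj"
Result: afbjegaj

afbjegaj


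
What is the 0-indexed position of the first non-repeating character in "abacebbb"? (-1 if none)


Input: abacebbb
Character frequencies:
  'a': 2
  'b': 4
  'c': 1
  'e': 1
Scanning left to right for freq == 1:
  Position 0 ('a'): freq=2, skip
  Position 1 ('b'): freq=4, skip
  Position 2 ('a'): freq=2, skip
  Position 3 ('c'): unique! => answer = 3

3


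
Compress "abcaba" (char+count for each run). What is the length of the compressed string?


Input: abcaba
Runs:
  'a' x 1 => "a1"
  'b' x 1 => "b1"
  'c' x 1 => "c1"
  'a' x 1 => "a1"
  'b' x 1 => "b1"
  'a' x 1 => "a1"
Compressed: "a1b1c1a1b1a1"
Compressed length: 12

12


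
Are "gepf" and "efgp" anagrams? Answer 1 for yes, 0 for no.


Strings: "gepf", "efgp"
Sorted first:  efgp
Sorted second: efgp
Sorted forms match => anagrams

1


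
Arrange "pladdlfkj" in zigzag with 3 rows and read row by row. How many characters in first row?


Zigzag "pladdlfkj" into 3 rows:
Placing characters:
  'p' => row 0
  'l' => row 1
  'a' => row 2
  'd' => row 1
  'd' => row 0
  'l' => row 1
  'f' => row 2
  'k' => row 1
  'j' => row 0
Rows:
  Row 0: "pdj"
  Row 1: "ldlk"
  Row 2: "af"
First row length: 3

3


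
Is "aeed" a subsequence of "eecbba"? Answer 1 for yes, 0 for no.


Check if "aeed" is a subsequence of "eecbba"
Greedy scan:
  Position 0 ('e'): no match needed
  Position 1 ('e'): no match needed
  Position 2 ('c'): no match needed
  Position 3 ('b'): no match needed
  Position 4 ('b'): no match needed
  Position 5 ('a'): matches sub[0] = 'a'
Only matched 1/4 characters => not a subsequence

0


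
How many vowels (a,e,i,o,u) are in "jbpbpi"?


Input: jbpbpi
Checking each character:
  'j' at position 0: consonant
  'b' at position 1: consonant
  'p' at position 2: consonant
  'b' at position 3: consonant
  'p' at position 4: consonant
  'i' at position 5: vowel (running total: 1)
Total vowels: 1

1


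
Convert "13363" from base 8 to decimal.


Input: "13363" in base 8
Positional expansion:
  Digit '1' (value 1) x 8^4 = 4096
  Digit '3' (value 3) x 8^3 = 1536
  Digit '3' (value 3) x 8^2 = 192
  Digit '6' (value 6) x 8^1 = 48
  Digit '3' (value 3) x 8^0 = 3
Sum = 5875

5875


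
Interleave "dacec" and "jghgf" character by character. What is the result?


Interleaving "dacec" and "jghgf":
  Position 0: 'd' from first, 'j' from second => "dj"
  Position 1: 'a' from first, 'g' from second => "ag"
  Position 2: 'c' from first, 'h' from second => "ch"
  Position 3: 'e' from first, 'g' from second => "eg"
  Position 4: 'c' from first, 'f' from second => "cf"
Result: djagchegcf

djagchegcf


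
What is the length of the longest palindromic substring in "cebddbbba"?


Input: "cebddbbba"
Checking substrings for palindromes:
  [2:6] "bddb" (len 4) => palindrome
  [5:8] "bbb" (len 3) => palindrome
  [3:5] "dd" (len 2) => palindrome
  [5:7] "bb" (len 2) => palindrome
  [6:8] "bb" (len 2) => palindrome
Longest palindromic substring: "bddb" with length 4

4


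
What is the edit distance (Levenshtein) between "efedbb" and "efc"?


Computing edit distance: "efedbb" -> "efc"
DP table:
           e    f    c
      0    1    2    3
  e   1    0    1    2
  f   2    1    0    1
  e   3    2    1    1
  d   4    3    2    2
  b   5    4    3    3
  b   6    5    4    4
Edit distance = dp[6][3] = 4

4


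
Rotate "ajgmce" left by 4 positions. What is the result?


Input: "ajgmce", rotate left by 4
First 4 characters: "ajgm"
Remaining characters: "ce"
Concatenate remaining + first: "ce" + "ajgm" = "ceajgm"

ceajgm


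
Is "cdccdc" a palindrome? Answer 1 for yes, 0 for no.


Input: cdccdc
Reversed: cdccdc
  Compare pos 0 ('c') with pos 5 ('c'): match
  Compare pos 1 ('d') with pos 4 ('d'): match
  Compare pos 2 ('c') with pos 3 ('c'): match
Result: palindrome

1


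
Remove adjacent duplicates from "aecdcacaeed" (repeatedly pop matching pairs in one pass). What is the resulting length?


Input: aecdcacaeed
Stack-based adjacent duplicate removal:
  Read 'a': push. Stack: a
  Read 'e': push. Stack: ae
  Read 'c': push. Stack: aec
  Read 'd': push. Stack: aecd
  Read 'c': push. Stack: aecdc
  Read 'a': push. Stack: aecdca
  Read 'c': push. Stack: aecdcac
  Read 'a': push. Stack: aecdcaca
  Read 'e': push. Stack: aecdcacae
  Read 'e': matches stack top 'e' => pop. Stack: aecdcaca
  Read 'd': push. Stack: aecdcacad
Final stack: "aecdcacad" (length 9)

9


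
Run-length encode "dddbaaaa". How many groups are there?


Input: dddbaaaa
Scanning for consecutive runs:
  Group 1: 'd' x 3 (positions 0-2)
  Group 2: 'b' x 1 (positions 3-3)
  Group 3: 'a' x 4 (positions 4-7)
Total groups: 3

3


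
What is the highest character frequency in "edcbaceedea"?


Input: edcbaceedea
Character counts:
  'a': 2
  'b': 1
  'c': 2
  'd': 2
  'e': 4
Maximum frequency: 4

4


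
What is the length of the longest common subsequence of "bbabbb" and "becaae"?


LCS of "bbabbb" and "becaae"
DP table:
           b    e    c    a    a    e
      0    0    0    0    0    0    0
  b   0    1    1    1    1    1    1
  b   0    1    1    1    1    1    1
  a   0    1    1    1    2    2    2
  b   0    1    1    1    2    2    2
  b   0    1    1    1    2    2    2
  b   0    1    1    1    2    2    2
LCS length = dp[6][6] = 2

2


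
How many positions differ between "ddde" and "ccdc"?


Comparing "ddde" and "ccdc" position by position:
  Position 0: 'd' vs 'c' => DIFFER
  Position 1: 'd' vs 'c' => DIFFER
  Position 2: 'd' vs 'd' => same
  Position 3: 'e' vs 'c' => DIFFER
Positions that differ: 3

3


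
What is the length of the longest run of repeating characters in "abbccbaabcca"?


Input: "abbccbaabcca"
Scanning for longest run:
  Position 1 ('b'): new char, reset run to 1
  Position 2 ('b'): continues run of 'b', length=2
  Position 3 ('c'): new char, reset run to 1
  Position 4 ('c'): continues run of 'c', length=2
  Position 5 ('b'): new char, reset run to 1
  Position 6 ('a'): new char, reset run to 1
  Position 7 ('a'): continues run of 'a', length=2
  Position 8 ('b'): new char, reset run to 1
  Position 9 ('c'): new char, reset run to 1
  Position 10 ('c'): continues run of 'c', length=2
  Position 11 ('a'): new char, reset run to 1
Longest run: 'b' with length 2

2


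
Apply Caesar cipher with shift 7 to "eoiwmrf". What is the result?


Caesar cipher: shift "eoiwmrf" by 7
  'e' (pos 4) + 7 = pos 11 = 'l'
  'o' (pos 14) + 7 = pos 21 = 'v'
  'i' (pos 8) + 7 = pos 15 = 'p'
  'w' (pos 22) + 7 = pos 3 = 'd'
  'm' (pos 12) + 7 = pos 19 = 't'
  'r' (pos 17) + 7 = pos 24 = 'y'
  'f' (pos 5) + 7 = pos 12 = 'm'
Result: lvpdtym

lvpdtym


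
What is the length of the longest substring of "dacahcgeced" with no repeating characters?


Input: "dacahcgeced"
Sliding window (track last position of each char):
  Position 0 ('d'): window [0,0] length 1 -- new best
  Position 1 ('a'): window [0,1] length 2 -- new best
  Position 2 ('c'): window [0,2] length 3 -- new best
  Position 3 ('a'): repeat (last at 1), move window start to 2
  Position 3 ('a'): window [2,3] length 2
  Position 4 ('h'): window [2,4] length 3
  Position 5 ('c'): repeat (last at 2), move window start to 3
  Position 5 ('c'): window [3,5] length 3
  Position 6 ('g'): window [3,6] length 4 -- new best
  Position 7 ('e'): window [3,7] length 5 -- new best
  Position 8 ('c'): repeat (last at 5), move window start to 6
  Position 8 ('c'): window [6,8] length 3
  Position 9 ('e'): repeat (last at 7), move window start to 8
  Position 9 ('e'): window [8,9] length 2
  Position 10 ('d'): window [8,10] length 3
Longest substring with no repeats: "ahcge" with length 5

5


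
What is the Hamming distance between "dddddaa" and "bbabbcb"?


Comparing "dddddaa" and "bbabbcb" position by position:
  Position 0: 'd' vs 'b' => differ
  Position 1: 'd' vs 'b' => differ
  Position 2: 'd' vs 'a' => differ
  Position 3: 'd' vs 'b' => differ
  Position 4: 'd' vs 'b' => differ
  Position 5: 'a' vs 'c' => differ
  Position 6: 'a' vs 'b' => differ
Total differences (Hamming distance): 7

7


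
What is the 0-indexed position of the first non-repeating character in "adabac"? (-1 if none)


Input: adabac
Character frequencies:
  'a': 3
  'b': 1
  'c': 1
  'd': 1
Scanning left to right for freq == 1:
  Position 0 ('a'): freq=3, skip
  Position 1 ('d'): unique! => answer = 1

1


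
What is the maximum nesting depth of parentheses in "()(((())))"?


Input: "()(((())))"
Tracking depth:
  Position 0 '(': depth becomes 1
  Position 1 ')': depth becomes 0
  Position 2 '(': depth becomes 1
  Position 3 '(': depth becomes 2
  Position 4 '(': depth becomes 3
  Position 5 '(': depth becomes 4
  Position 6 ')': depth becomes 3
  Position 7 ')': depth becomes 2
  Position 8 ')': depth becomes 1
  Position 9 ')': depth becomes 0
Maximum depth reached: 4

4


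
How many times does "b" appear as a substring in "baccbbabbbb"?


Searching for "b" in "baccbbabbbb"
Scanning each position:
  Position 0: "b" => MATCH
  Position 1: "a" => no
  Position 2: "c" => no
  Position 3: "c" => no
  Position 4: "b" => MATCH
  Position 5: "b" => MATCH
  Position 6: "a" => no
  Position 7: "b" => MATCH
  Position 8: "b" => MATCH
  Position 9: "b" => MATCH
  Position 10: "b" => MATCH
Total occurrences: 7

7


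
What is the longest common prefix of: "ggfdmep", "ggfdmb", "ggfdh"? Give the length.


Words: ggfdmep, ggfdmb, ggfdh
  Position 0: all 'g' => match
  Position 1: all 'g' => match
  Position 2: all 'f' => match
  Position 3: all 'd' => match
  Position 4: ('m', 'm', 'h') => mismatch, stop
LCP = "ggfd" (length 4)

4


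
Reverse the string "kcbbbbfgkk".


Input: kcbbbbfgkk
Reading characters right to left:
  Position 9: 'k'
  Position 8: 'k'
  Position 7: 'g'
  Position 6: 'f'
  Position 5: 'b'
  Position 4: 'b'
  Position 3: 'b'
  Position 2: 'b'
  Position 1: 'c'
  Position 0: 'k'
Reversed: kkgfbbbbck

kkgfbbbbck


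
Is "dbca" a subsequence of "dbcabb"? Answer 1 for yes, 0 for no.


Check if "dbca" is a subsequence of "dbcabb"
Greedy scan:
  Position 0 ('d'): matches sub[0] = 'd'
  Position 1 ('b'): matches sub[1] = 'b'
  Position 2 ('c'): matches sub[2] = 'c'
  Position 3 ('a'): matches sub[3] = 'a'
  Position 4 ('b'): no match needed
  Position 5 ('b'): no match needed
All 4 characters matched => is a subsequence

1


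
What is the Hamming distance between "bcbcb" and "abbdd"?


Comparing "bcbcb" and "abbdd" position by position:
  Position 0: 'b' vs 'a' => differ
  Position 1: 'c' vs 'b' => differ
  Position 2: 'b' vs 'b' => same
  Position 3: 'c' vs 'd' => differ
  Position 4: 'b' vs 'd' => differ
Total differences (Hamming distance): 4

4


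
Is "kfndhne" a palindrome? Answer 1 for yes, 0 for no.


Input: kfndhne
Reversed: enhdnfk
  Compare pos 0 ('k') with pos 6 ('e'): MISMATCH
  Compare pos 1 ('f') with pos 5 ('n'): MISMATCH
  Compare pos 2 ('n') with pos 4 ('h'): MISMATCH
Result: not a palindrome

0


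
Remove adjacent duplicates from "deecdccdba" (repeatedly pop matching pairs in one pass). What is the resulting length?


Input: deecdccdba
Stack-based adjacent duplicate removal:
  Read 'd': push. Stack: d
  Read 'e': push. Stack: de
  Read 'e': matches stack top 'e' => pop. Stack: d
  Read 'c': push. Stack: dc
  Read 'd': push. Stack: dcd
  Read 'c': push. Stack: dcdc
  Read 'c': matches stack top 'c' => pop. Stack: dcd
  Read 'd': matches stack top 'd' => pop. Stack: dc
  Read 'b': push. Stack: dcb
  Read 'a': push. Stack: dcba
Final stack: "dcba" (length 4)

4


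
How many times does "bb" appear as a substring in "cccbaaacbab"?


Searching for "bb" in "cccbaaacbab"
Scanning each position:
  Position 0: "cc" => no
  Position 1: "cc" => no
  Position 2: "cb" => no
  Position 3: "ba" => no
  Position 4: "aa" => no
  Position 5: "aa" => no
  Position 6: "ac" => no
  Position 7: "cb" => no
  Position 8: "ba" => no
  Position 9: "ab" => no
Total occurrences: 0

0


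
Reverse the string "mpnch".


Input: mpnch
Reading characters right to left:
  Position 4: 'h'
  Position 3: 'c'
  Position 2: 'n'
  Position 1: 'p'
  Position 0: 'm'
Reversed: hcnpm

hcnpm


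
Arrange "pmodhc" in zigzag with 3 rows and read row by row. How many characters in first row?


Zigzag "pmodhc" into 3 rows:
Placing characters:
  'p' => row 0
  'm' => row 1
  'o' => row 2
  'd' => row 1
  'h' => row 0
  'c' => row 1
Rows:
  Row 0: "ph"
  Row 1: "mdc"
  Row 2: "o"
First row length: 2

2


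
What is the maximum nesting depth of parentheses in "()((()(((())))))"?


Input: "()((()(((())))))"
Tracking depth:
  Position 0 '(': depth becomes 1
  Position 1 ')': depth becomes 0
  Position 2 '(': depth becomes 1
  Position 3 '(': depth becomes 2
  Position 4 '(': depth becomes 3
  Position 5 ')': depth becomes 2
  Position 6 '(': depth becomes 3
  Position 7 '(': depth becomes 4
  Position 8 '(': depth becomes 5
  Position 9 '(': depth becomes 6
  Position 10 ')': depth becomes 5
  Position 11 ')': depth becomes 4
  Position 12 ')': depth becomes 3
  Position 13 ')': depth becomes 2
  Position 14 ')': depth becomes 1
  Position 15 ')': depth becomes 0
Maximum depth reached: 6

6


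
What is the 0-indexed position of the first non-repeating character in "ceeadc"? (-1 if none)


Input: ceeadc
Character frequencies:
  'a': 1
  'c': 2
  'd': 1
  'e': 2
Scanning left to right for freq == 1:
  Position 0 ('c'): freq=2, skip
  Position 1 ('e'): freq=2, skip
  Position 2 ('e'): freq=2, skip
  Position 3 ('a'): unique! => answer = 3

3


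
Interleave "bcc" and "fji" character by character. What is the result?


Interleaving "bcc" and "fji":
  Position 0: 'b' from first, 'f' from second => "bf"
  Position 1: 'c' from first, 'j' from second => "cj"
  Position 2: 'c' from first, 'i' from second => "ci"
Result: bfcjci

bfcjci


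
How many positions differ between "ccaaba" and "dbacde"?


Comparing "ccaaba" and "dbacde" position by position:
  Position 0: 'c' vs 'd' => DIFFER
  Position 1: 'c' vs 'b' => DIFFER
  Position 2: 'a' vs 'a' => same
  Position 3: 'a' vs 'c' => DIFFER
  Position 4: 'b' vs 'd' => DIFFER
  Position 5: 'a' vs 'e' => DIFFER
Positions that differ: 5

5


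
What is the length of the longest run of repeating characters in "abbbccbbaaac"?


Input: "abbbccbbaaac"
Scanning for longest run:
  Position 1 ('b'): new char, reset run to 1
  Position 2 ('b'): continues run of 'b', length=2
  Position 3 ('b'): continues run of 'b', length=3
  Position 4 ('c'): new char, reset run to 1
  Position 5 ('c'): continues run of 'c', length=2
  Position 6 ('b'): new char, reset run to 1
  Position 7 ('b'): continues run of 'b', length=2
  Position 8 ('a'): new char, reset run to 1
  Position 9 ('a'): continues run of 'a', length=2
  Position 10 ('a'): continues run of 'a', length=3
  Position 11 ('c'): new char, reset run to 1
Longest run: 'b' with length 3

3


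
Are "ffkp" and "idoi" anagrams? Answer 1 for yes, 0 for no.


Strings: "ffkp", "idoi"
Sorted first:  ffkp
Sorted second: diio
Differ at position 0: 'f' vs 'd' => not anagrams

0


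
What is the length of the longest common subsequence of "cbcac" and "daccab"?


LCS of "cbcac" and "daccab"
DP table:
           d    a    c    c    a    b
      0    0    0    0    0    0    0
  c   0    0    0    1    1    1    1
  b   0    0    0    1    1    1    2
  c   0    0    0    1    2    2    2
  a   0    0    1    1    2    3    3
  c   0    0    1    2    2    3    3
LCS length = dp[5][6] = 3

3


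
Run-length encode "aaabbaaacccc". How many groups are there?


Input: aaabbaaacccc
Scanning for consecutive runs:
  Group 1: 'a' x 3 (positions 0-2)
  Group 2: 'b' x 2 (positions 3-4)
  Group 3: 'a' x 3 (positions 5-7)
  Group 4: 'c' x 4 (positions 8-11)
Total groups: 4

4


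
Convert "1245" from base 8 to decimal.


Input: "1245" in base 8
Positional expansion:
  Digit '1' (value 1) x 8^3 = 512
  Digit '2' (value 2) x 8^2 = 128
  Digit '4' (value 4) x 8^1 = 32
  Digit '5' (value 5) x 8^0 = 5
Sum = 677

677


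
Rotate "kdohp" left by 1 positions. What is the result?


Input: "kdohp", rotate left by 1
First 1 characters: "k"
Remaining characters: "dohp"
Concatenate remaining + first: "dohp" + "k" = "dohpk"

dohpk


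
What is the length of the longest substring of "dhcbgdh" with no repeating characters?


Input: "dhcbgdh"
Sliding window (track last position of each char):
  Position 0 ('d'): window [0,0] length 1 -- new best
  Position 1 ('h'): window [0,1] length 2 -- new best
  Position 2 ('c'): window [0,2] length 3 -- new best
  Position 3 ('b'): window [0,3] length 4 -- new best
  Position 4 ('g'): window [0,4] length 5 -- new best
  Position 5 ('d'): repeat (last at 0), move window start to 1
  Position 5 ('d'): window [1,5] length 5
  Position 6 ('h'): repeat (last at 1), move window start to 2
  Position 6 ('h'): window [2,6] length 5
Longest substring with no repeats: "dhcbg" with length 5

5


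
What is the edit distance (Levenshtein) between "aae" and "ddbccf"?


Computing edit distance: "aae" -> "ddbccf"
DP table:
           d    d    b    c    c    f
      0    1    2    3    4    5    6
  a   1    1    2    3    4    5    6
  a   2    2    2    3    4    5    6
  e   3    3    3    3    4    5    6
Edit distance = dp[3][6] = 6

6


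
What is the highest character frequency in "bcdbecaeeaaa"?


Input: bcdbecaeeaaa
Character counts:
  'a': 4
  'b': 2
  'c': 2
  'd': 1
  'e': 3
Maximum frequency: 4

4
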